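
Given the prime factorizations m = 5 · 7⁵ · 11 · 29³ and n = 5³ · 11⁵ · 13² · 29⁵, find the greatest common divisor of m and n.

1341395

min exponent per shared prime: 5 · 11 · 29³ = 1341395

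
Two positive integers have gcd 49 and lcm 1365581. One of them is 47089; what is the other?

1421

Using pq = gcd(p,q)·lcm(p,q) = 49·1365581 = 66913469, we get q = 66913469/47089 = 1421.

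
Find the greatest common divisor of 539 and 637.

49

539 = 7² · 11
637 = 7² · 13
Common: 7² = 49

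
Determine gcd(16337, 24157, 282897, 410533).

16337 = 17 · 31²; 24157 = 7² · 17 · 29; 282897 = 3² · 17 · 43²; 410533 = 17 · 19 · 31 · 41
gcd takes min exponent of each prime: 17 = 17

17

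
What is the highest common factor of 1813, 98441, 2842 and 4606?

49

gcd(1813, 98441): 98441 = 54·1813 + 539; 1813 = 3·539 + 196; 539 = 2·196 + 147; 196 = 1·147 + 49; 147 = 3·49 + 0 → 49
gcd(49, 2842): 2842 = 58·49 + 0 → 49
gcd(49, 4606): 4606 = 94·49 + 0 → 49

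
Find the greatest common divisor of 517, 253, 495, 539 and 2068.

gcd(517, 253): 517 = 2·253 + 11; 253 = 23·11 + 0 → 11
gcd(11, 495): 495 = 45·11 + 0 → 11
gcd(11, 539): 539 = 49·11 + 0 → 11
gcd(11, 2068): 2068 = 188·11 + 0 → 11

11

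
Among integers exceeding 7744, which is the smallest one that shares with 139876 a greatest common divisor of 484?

Multiples of 484 above 7744: 484·17, 484·18, … . Need the cofactor coprime to 139876/484 = 289.
Checking s = 17, 18, … the first with gcd(s, 289) = 1 is s = 18, giving 8712.

8712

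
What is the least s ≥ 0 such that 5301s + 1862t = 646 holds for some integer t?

50

gcd(5301, 1862) = 19 (Euclid: 5301 = 2·1862 + 1577; 1862 = 1·1577 + 285; 1577 = 5·285 + 152; 285 = 1·152 + 133; 152 = 1·133 + 19; 133 = 7·19 + 0), and 19 | 646.
Extended Euclid: 5301·(13) + 1862·(-37) = 19. Scale by 34: s₀ = 442.
General solution s = s₀ + 98k; reducing mod 98 gives s = 50 (and t = -142).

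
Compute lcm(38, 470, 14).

62510

38 = 2 · 19; 470 = 2 · 5 · 47; 14 = 2 · 7
lcm takes max exponent of each prime: 2 · 5 · 7 · 19 · 47 = 62510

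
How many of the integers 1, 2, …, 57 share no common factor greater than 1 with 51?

51 = 3·17. Inclusion–exclusion on these primes:
57 − ⌊57/3⌋ − ⌊57/17⌋ + ⌊57/51⌋ = 36

36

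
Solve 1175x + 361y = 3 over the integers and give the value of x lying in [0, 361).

208

gcd(1175, 361) = 1 (Euclid: 1175 = 3·361 + 92; 361 = 3·92 + 85; 92 = 1·85 + 7; 85 = 12·7 + 1; 7 = 7·1 + 0), and 1 | 3.
Extended Euclid: 1175·(-51) + 361·(166) = 1. Scale by 3: x₀ = -153.
General solution x = x₀ + 361t; reducing mod 361 gives x = 208 (and y = -677).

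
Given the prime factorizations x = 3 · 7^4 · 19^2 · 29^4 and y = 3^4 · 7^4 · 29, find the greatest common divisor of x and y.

min exponent per shared prime: 3 · 7^4 · 29 = 208887

208887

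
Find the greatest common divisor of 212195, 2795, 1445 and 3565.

gcd(212195, 2795): 212195 = 75·2795 + 2570; 2795 = 1·2570 + 225; 2570 = 11·225 + 95; 225 = 2·95 + 35; 95 = 2·35 + 25; 35 = 1·25 + 10; 25 = 2·10 + 5; 10 = 2·5 + 0 → 5
gcd(5, 1445): 1445 = 289·5 + 0 → 5
gcd(5, 3565): 3565 = 713·5 + 0 → 5

5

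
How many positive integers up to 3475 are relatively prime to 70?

1192

Prime factors of 70: 2, 5, 7. Count integers ≤ 3475 divisible by none of them.
By inclusion–exclusion: 3475 − ⌊3475/2⌋ − ⌊3475/5⌋ − ⌊3475/7⌋ + ⌊3475/10⌋ + ⌊3475/14⌋ + ⌊3475/35⌋ − ⌊3475/70⌋ = 1192.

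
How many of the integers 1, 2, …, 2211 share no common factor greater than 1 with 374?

946

374 = 2·11·17. Inclusion–exclusion on these primes:
2211 − ⌊2211/2⌋ − ⌊2211/11⌋ − ⌊2211/17⌋ + ⌊2211/22⌋ + ⌊2211/34⌋ + ⌊2211/187⌋ − ⌊2211/374⌋ = 946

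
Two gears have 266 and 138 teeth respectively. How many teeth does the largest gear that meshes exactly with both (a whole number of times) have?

2

Euclid: 266 = 1·138 + 128; 138 = 1·128 + 10; 128 = 12·10 + 8; 10 = 1·8 + 2; 8 = 4·2 + 0. Last nonzero remainder: 2.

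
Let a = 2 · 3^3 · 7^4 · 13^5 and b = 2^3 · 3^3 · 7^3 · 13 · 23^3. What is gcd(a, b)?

240786

min exponent per shared prime: 2 · 3^3 · 7^3 · 13 = 240786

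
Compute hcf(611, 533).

611 = 13 · 47
533 = 13 · 41
Common: 13 = 13

13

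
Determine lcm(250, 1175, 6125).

575750

lcm(250, 1175) = 250·1175/gcd = 293750/25 = 11750
lcm(11750, 6125) = 11750·6125/gcd = 71968750/125 = 575750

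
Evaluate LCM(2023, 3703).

2023 = 7 · 17²; 3703 = 7 · 23²
max exponents: 7 · 17² · 23² = 1070167

1070167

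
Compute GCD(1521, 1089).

9

1521 = 3² · 13²
1089 = 3² · 11²
Common: 3² = 9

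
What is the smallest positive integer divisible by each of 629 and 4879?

180523

629 = 17 · 37; 4879 = 7 · 17 · 41
max exponents: 7 · 17 · 37 · 41 = 180523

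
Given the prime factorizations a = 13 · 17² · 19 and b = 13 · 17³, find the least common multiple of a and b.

max exponent per prime: 13 · 17³ · 19 = 1213511

1213511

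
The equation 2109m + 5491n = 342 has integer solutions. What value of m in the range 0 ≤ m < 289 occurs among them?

172

gcd(2109, 5491) = 19 (Euclid: 5491 = 2·2109 + 1273; 2109 = 1·1273 + 836; 1273 = 1·836 + 437; 836 = 1·437 + 399; 437 = 1·399 + 38; 399 = 10·38 + 19; 38 = 2·19 + 0), and 19 | 342.
Extended Euclid: 2109·(138) + 5491·(-53) = 19. Scale by 18: m₀ = 2484.
General solution m = m₀ + 289t; reducing mod 289 gives m = 172 (and n = -66).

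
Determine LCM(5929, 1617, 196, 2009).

5929 = 7² · 11²; 1617 = 3 · 7² · 11; 196 = 2² · 7²; 2009 = 7² · 41
lcm takes max exponent of each prime: 2² · 3 · 7² · 11² · 41 = 2917068

2917068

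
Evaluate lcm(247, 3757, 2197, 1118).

1037480522

lcm(247, 3757) = 247·3757/gcd = 927979/13 = 71383
lcm(71383, 2197) = 71383·2197/gcd = 156828451/13 = 12063727
lcm(12063727, 1118) = 12063727·1118/gcd = 13487246786/13 = 1037480522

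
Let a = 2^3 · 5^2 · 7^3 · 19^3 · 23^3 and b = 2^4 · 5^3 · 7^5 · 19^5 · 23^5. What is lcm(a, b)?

max exponent per prime: 2^4 · 5^3 · 7^5 · 19^5 · 23^5 = 535707073170678598000

535707073170678598000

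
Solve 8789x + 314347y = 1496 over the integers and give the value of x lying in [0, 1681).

Euclid: 314347 = 35·8789 + 6732; 8789 = 1·6732 + 2057; 6732 = 3·2057 + 561; 2057 = 3·561 + 374; 561 = 1·374 + 187; 374 = 2·187 + 0 → gcd = 187; 1496 = 187·8.
Back-substitution yields 8789·(-608) + 314347·(17) = 187, so one solution is x = -608·8 = -4864, y = 17·8 = 136.
Solutions in x differ by 314347/187 = 1681; the one in [0, 1681) is -4864 mod 1681 = 179.

179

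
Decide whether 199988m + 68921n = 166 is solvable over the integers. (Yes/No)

gcd(199988, 68921): 199988 = 2·68921 + 62146; 68921 = 1·62146 + 6775; 62146 = 9·6775 + 1171; 6775 = 5·1171 + 920; 1171 = 1·920 + 251; 920 = 3·251 + 167; 251 = 1·167 + 84; 167 = 1·84 + 83; 84 = 1·83 + 1; 83 = 83·1 + 0 → 1
1 divides 166, so a solution exists.

Yes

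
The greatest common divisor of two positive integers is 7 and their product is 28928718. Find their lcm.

4132674

gcd·lcm = product, so lcm = 28928718/7 = 4132674.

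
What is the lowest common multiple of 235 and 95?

4465

235 = 5 · 47; 95 = 5 · 19
max exponents: 5 · 19 · 47 = 4465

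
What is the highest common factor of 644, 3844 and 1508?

gcd(644, 3844): 3844 = 5·644 + 624; 644 = 1·624 + 20; 624 = 31·20 + 4; 20 = 5·4 + 0 → 4
gcd(4, 1508): 1508 = 377·4 + 0 → 4

4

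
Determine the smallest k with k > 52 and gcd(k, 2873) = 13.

65

2873 = 13·221. Any k with gcd(k, 2873) = 13 is a multiple of 13, say 13s, with s coprime to 221.
Need s > 52/13, so s ≥ 5. First s ≥ 5 with gcd(s, 221) = 1 is s = 5. Thus k = 13·5 = 65.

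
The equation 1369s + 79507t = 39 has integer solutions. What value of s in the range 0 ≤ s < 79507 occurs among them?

gcd(1369, 79507) = 1 (Euclid: 79507 = 58·1369 + 105; 1369 = 13·105 + 4; 105 = 26·4 + 1; 4 = 4·1 + 0), and 1 | 39.
Extended Euclid: 1369·(-19688) + 79507·(339) = 1. Scale by 39: s₀ = -767832.
General solution s = s₀ + 79507k; reducing mod 79507 gives s = 27238 (and t = -469).

27238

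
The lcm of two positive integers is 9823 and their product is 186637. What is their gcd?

gcd·lcm = product, so gcd = 186637/9823 = 19.

19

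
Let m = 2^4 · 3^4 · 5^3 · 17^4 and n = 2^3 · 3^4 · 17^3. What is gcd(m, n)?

3183624

min exponent per shared prime: 2^3 · 3^4 · 17^3 = 3183624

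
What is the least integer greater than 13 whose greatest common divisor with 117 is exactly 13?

26

Multiples of 13 above 13: 13·2, 13·3, … . Need the cofactor coprime to 117/13 = 9.
Checking s = 2, 3, … the first with gcd(s, 9) = 1 is s = 2, giving 26.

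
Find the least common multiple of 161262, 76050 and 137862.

5218321405050

lcm(161262, 76050) = 161262·76050/gcd = 12263975100/18 = 681331950
lcm(681331950, 137862) = 681331950·137862/gcd = 93929785290900/18 = 5218321405050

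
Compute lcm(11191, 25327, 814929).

20639706783

11191 = 19² · 31; 25327 = 19 · 31 · 43; 814929 = 3 · 17 · 19 · 29²
lcm takes max exponent of each prime: 3 · 17 · 19² · 29² · 31 · 43 = 20639706783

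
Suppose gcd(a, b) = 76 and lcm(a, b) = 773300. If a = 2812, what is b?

Using ab = gcd(a,b)·lcm(a,b) = 76·773300 = 58770800, we get b = 58770800/2812 = 20900.

20900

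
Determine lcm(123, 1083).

123 = 3 · 41; 1083 = 3 · 19²
max exponents: 3 · 19² · 41 = 44403

44403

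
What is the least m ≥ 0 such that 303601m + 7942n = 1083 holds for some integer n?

5

Euclid: 303601 = 38·7942 + 1805; 7942 = 4·1805 + 722; 1805 = 2·722 + 361; 722 = 2·361 + 0 → gcd = 361; 1083 = 361·3.
Back-substitution yields 303601·(9) + 7942·(-344) = 361, so one solution is m = 9·3 = 27, n = -344·3 = -1032.
Solutions in m differ by 7942/361 = 22; the one in [0, 22) is 27 mod 22 = 5.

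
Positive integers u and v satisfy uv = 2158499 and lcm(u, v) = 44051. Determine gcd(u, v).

gcd·lcm = product, so gcd = 2158499/44051 = 49.

49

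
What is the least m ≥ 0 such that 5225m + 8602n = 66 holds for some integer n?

28

gcd(5225, 8602) = 11 (Euclid: 8602 = 1·5225 + 3377; 5225 = 1·3377 + 1848; 3377 = 1·1848 + 1529; 1848 = 1·1529 + 319; 1529 = 4·319 + 253; 319 = 1·253 + 66; 253 = 3·66 + 55; 66 = 1·55 + 11; 55 = 5·11 + 0), and 11 | 66.
Extended Euclid: 5225·(135) + 8602·(-82) = 11. Scale by 6: m₀ = 810.
General solution m = m₀ + 782t; reducing mod 782 gives m = 28 (and n = -17).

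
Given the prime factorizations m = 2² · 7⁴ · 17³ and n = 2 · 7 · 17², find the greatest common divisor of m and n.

4046

min exponent per shared prime: 2 · 7 · 17² = 4046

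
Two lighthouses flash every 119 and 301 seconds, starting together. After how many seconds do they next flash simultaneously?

119 = 7 · 17; 301 = 7 · 43
max exponents: 7 · 17 · 43 = 5117

5117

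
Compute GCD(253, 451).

Euclid: 451 = 1·253 + 198; 253 = 1·198 + 55; 198 = 3·55 + 33; 55 = 1·33 + 22; 33 = 1·22 + 11; 22 = 2·11 + 0. Last nonzero remainder: 11.

11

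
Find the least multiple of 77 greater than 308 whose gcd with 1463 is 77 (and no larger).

Multiples of 77 above 308: 77·5, 77·6, … . Need the cofactor coprime to 1463/77 = 19.
Checking s = 5, 6, … the first with gcd(s, 19) = 1 is s = 5, giving 385.

385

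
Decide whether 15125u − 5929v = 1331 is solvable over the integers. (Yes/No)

gcd(15125, 5929): 15125 = 2·5929 + 3267; 5929 = 1·3267 + 2662; 3267 = 1·2662 + 605; 2662 = 4·605 + 242; 605 = 2·242 + 121; 242 = 2·121 + 0 → 121
121 divides 1331, so a solution exists.

Yes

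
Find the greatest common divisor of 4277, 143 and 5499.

13

4277 = 7 · 13 · 47; 143 = 11 · 13; 5499 = 3² · 13 · 47
gcd takes min exponent of each prime: 13 = 13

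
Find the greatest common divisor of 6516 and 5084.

6516 = 2² · 3² · 181
5084 = 2² · 31 · 41
Common: 2² = 4

4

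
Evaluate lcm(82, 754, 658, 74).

lcm(82, 754) = 82·754/gcd = 61828/2 = 30914
lcm(30914, 658) = 30914·658/gcd = 20341412/2 = 10170706
lcm(10170706, 74) = 10170706·74/gcd = 752632244/2 = 376316122

376316122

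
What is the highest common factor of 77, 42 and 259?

7

gcd(77, 42): 77 = 1·42 + 35; 42 = 1·35 + 7; 35 = 5·7 + 0 → 7
gcd(7, 259): 259 = 37·7 + 0 → 7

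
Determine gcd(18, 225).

9

18 = 2 · 3²
225 = 3² · 5²
Common: 3² = 9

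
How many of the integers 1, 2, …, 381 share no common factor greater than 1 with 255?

191

255 = 3·5·17. Inclusion–exclusion on these primes:
381 − ⌊381/3⌋ − ⌊381/5⌋ − ⌊381/17⌋ + ⌊381/15⌋ + ⌊381/51⌋ + ⌊381/85⌋ − ⌊381/255⌋ = 191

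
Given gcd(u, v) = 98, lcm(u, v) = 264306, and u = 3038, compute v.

8526

Using uv = gcd(u,v)·lcm(u,v) = 98·264306 = 25901988, we get v = 25901988/3038 = 8526.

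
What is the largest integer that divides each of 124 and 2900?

Euclid: 2900 = 23·124 + 48; 124 = 2·48 + 28; 48 = 1·28 + 20; 28 = 1·20 + 8; 20 = 2·8 + 4; 8 = 2·4 + 0. Last nonzero remainder: 4.

4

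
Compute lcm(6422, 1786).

301834

gcd first: 6422 = 3·1786 + 1064; 1786 = 1·1064 + 722; 1064 = 1·722 + 342; 722 = 2·342 + 38; 342 = 9·38 + 0 → gcd = 38
lcm = 6422·1786/gcd = 11469692/38 = 301834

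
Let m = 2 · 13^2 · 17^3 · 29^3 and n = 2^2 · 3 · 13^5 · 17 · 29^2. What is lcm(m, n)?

533873993184012

max exponent per prime: 2^2 · 3 · 13^5 · 17^3 · 29^3 = 533873993184012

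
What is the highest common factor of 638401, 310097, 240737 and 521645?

289

gcd(638401, 310097): 638401 = 2·310097 + 18207; 310097 = 17·18207 + 578; 18207 = 31·578 + 289; 578 = 2·289 + 0 → 289
gcd(289, 240737): 240737 = 833·289 + 0 → 289
gcd(289, 521645): 521645 = 1805·289 + 0 → 289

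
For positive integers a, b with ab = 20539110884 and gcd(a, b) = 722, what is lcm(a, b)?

gcd·lcm = product, so lcm = 20539110884/722 = 28447522.

28447522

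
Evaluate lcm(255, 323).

gcd first: 323 = 1·255 + 68; 255 = 3·68 + 51; 68 = 1·51 + 17; 51 = 3·17 + 0 → gcd = 17
lcm = 255·323/gcd = 82365/17 = 4845

4845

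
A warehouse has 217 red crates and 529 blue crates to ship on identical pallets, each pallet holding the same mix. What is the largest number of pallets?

Euclid: 529 = 2·217 + 95; 217 = 2·95 + 27; 95 = 3·27 + 14; 27 = 1·14 + 13; 14 = 1·13 + 1; 13 = 13·1 + 0. Last nonzero remainder: 1.

1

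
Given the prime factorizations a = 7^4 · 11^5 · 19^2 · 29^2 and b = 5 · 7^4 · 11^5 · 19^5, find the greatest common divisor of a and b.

139592725811

min exponent per shared prime: 7^4 · 11^5 · 19^2 = 139592725811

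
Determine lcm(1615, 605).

gcd first: 1615 = 2·605 + 405; 605 = 1·405 + 200; 405 = 2·200 + 5; 200 = 40·5 + 0 → gcd = 5
lcm = 1615·605/gcd = 977075/5 = 195415

195415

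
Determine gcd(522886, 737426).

34

Euclid: 737426 = 1·522886 + 214540; 522886 = 2·214540 + 93806; 214540 = 2·93806 + 26928; 93806 = 3·26928 + 13022; 26928 = 2·13022 + 884; 13022 = 14·884 + 646; 884 = 1·646 + 238; 646 = 2·238 + 170; 238 = 1·170 + 68; 170 = 2·68 + 34; 68 = 2·34 + 0. Last nonzero remainder: 34.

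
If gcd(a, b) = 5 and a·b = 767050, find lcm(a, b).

Since gcd(a,b)·lcm(a,b) = ab, lcm = 767050/5 = 153410.

153410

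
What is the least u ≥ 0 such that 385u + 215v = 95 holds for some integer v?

17

gcd(385, 215) = 5 (Euclid: 385 = 1·215 + 170; 215 = 1·170 + 45; 170 = 3·45 + 35; 45 = 1·35 + 10; 35 = 3·10 + 5; 10 = 2·5 + 0), and 5 | 95.
Extended Euclid: 385·(19) + 215·(-34) = 5. Scale by 19: u₀ = 361.
General solution u = u₀ + 43t; reducing mod 43 gives u = 17 (and v = -30).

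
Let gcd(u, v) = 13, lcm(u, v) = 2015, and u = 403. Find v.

65

u·v = gcd·lcm = 13·2015 = 26195, so v = 26195/403 = 65.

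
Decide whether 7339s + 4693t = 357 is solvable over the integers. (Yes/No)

Yes

gcd(7339, 4693): 7339 = 1·4693 + 2646; 4693 = 1·2646 + 2047; 2646 = 1·2047 + 599; 2047 = 3·599 + 250; 599 = 2·250 + 99; 250 = 2·99 + 52; 99 = 1·52 + 47; 52 = 1·47 + 5; 47 = 9·5 + 2; 5 = 2·2 + 1; 2 = 2·1 + 0 → 1
1 divides 357, so a solution exists.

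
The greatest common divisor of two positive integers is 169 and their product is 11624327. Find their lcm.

Since gcd(a,b)·lcm(a,b) = ab, lcm = 11624327/169 = 68783.

68783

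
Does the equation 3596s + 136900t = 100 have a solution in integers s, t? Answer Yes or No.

By Bézout, 3596s + 136900t = 100 has integer solutions iff gcd(3596, 136900) | 100.
Euclid: 136900 = 38·3596 + 252; 3596 = 14·252 + 68; 252 = 3·68 + 48; 68 = 1·48 + 20; 48 = 2·20 + 8; 20 = 2·8 + 4; 8 = 2·4 + 0. gcd = 4; 100 mod 4 = 0. Yes.

Yes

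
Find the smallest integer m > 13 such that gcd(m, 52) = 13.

39

gcd(m, 52) = 13 forces 13 | m; write m = 13s. Then gcd(13s, 13·4) = 13·gcd(s, 4), so need gcd(s, 4) = 1.
13s > 13 gives s ≥ 2. The least s ≥ 2 coprime to 4 is 3, so m = 13·3 = 39.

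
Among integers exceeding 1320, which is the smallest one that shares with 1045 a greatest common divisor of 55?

gcd(k, 1045) = 55 forces 55 | k; write k = 55s. Then gcd(55s, 55·19) = 55·gcd(s, 19), so need gcd(s, 19) = 1.
55s > 1320 gives s ≥ 25. The least s ≥ 25 coprime to 19 is 25, so k = 55·25 = 1375.

1375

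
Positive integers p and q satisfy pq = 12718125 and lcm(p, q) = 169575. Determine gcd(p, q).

From gcd × lcm = pq: gcd = 12718125 / 169575 = 75.

75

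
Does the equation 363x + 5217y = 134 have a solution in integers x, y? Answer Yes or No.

No

gcd(363, 5217): 5217 = 14·363 + 135; 363 = 2·135 + 93; 135 = 1·93 + 42; 93 = 2·42 + 9; 42 = 4·9 + 6; 9 = 1·6 + 3; 6 = 2·3 + 0 → 3
3 does not divide 134, so a solution does not exist.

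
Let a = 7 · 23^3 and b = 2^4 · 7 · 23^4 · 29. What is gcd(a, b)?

85169

min exponent per shared prime: 7 · 23^3 = 85169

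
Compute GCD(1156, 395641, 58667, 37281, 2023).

gcd(1156, 395641): 395641 = 342·1156 + 289; 1156 = 4·289 + 0 → 289
gcd(289, 58667): 58667 = 203·289 + 0 → 289
gcd(289, 37281): 37281 = 129·289 + 0 → 289
gcd(289, 2023): 2023 = 7·289 + 0 → 289

289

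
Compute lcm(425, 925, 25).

425 = 5² · 17; 925 = 5² · 37; 25 = 5²
lcm takes max exponent of each prime: 5² · 17 · 37 = 15725

15725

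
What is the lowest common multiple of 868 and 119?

gcd first: 868 = 7·119 + 35; 119 = 3·35 + 14; 35 = 2·14 + 7; 14 = 2·7 + 0 → gcd = 7
lcm = 868·119/gcd = 103292/7 = 14756

14756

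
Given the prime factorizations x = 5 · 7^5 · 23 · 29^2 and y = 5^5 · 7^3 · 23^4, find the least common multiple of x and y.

12360827952396875

max exponent per prime: 5^5 · 7^5 · 23^4 · 29^2 = 12360827952396875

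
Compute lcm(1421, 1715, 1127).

1143905

1421 = 7² · 29; 1715 = 5 · 7³; 1127 = 7² · 23
lcm takes max exponent of each prime: 5 · 7³ · 23 · 29 = 1143905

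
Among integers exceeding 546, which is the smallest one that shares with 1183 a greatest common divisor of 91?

gcd(k, 1183) = 91 forces 91 | k; write k = 91s. Then gcd(91s, 91·13) = 91·gcd(s, 13), so need gcd(s, 13) = 1.
91s > 546 gives s ≥ 7. The least s ≥ 7 coprime to 13 is 7, so k = 91·7 = 637.

637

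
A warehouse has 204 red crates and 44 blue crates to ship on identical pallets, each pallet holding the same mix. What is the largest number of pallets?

Euclid: 204 = 4·44 + 28; 44 = 1·28 + 16; 28 = 1·16 + 12; 16 = 1·12 + 4; 12 = 3·4 + 0. Last nonzero remainder: 4.

4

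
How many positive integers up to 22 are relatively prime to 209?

19

209 = 11·19. Inclusion–exclusion on these primes:
22 − ⌊22/11⌋ − ⌊22/19⌋ + ⌊22/209⌋ = 19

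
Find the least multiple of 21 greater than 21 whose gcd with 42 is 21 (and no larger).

42 = 21·2. Any m with gcd(m, 42) = 21 is a multiple of 21, say 21s, with s coprime to 2.
Need s > 21/21, so s ≥ 2. First s ≥ 2 with gcd(s, 2) = 1 is s = 3. Thus m = 21·3 = 63.

63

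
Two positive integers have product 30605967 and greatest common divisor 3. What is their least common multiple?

10201989

gcd·lcm = product, so lcm = 30605967/3 = 10201989.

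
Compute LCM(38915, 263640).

38915 = 5 · 43 · 181; 263640 = 2³ · 3 · 5 · 13³
max exponents: 2³ · 3 · 5 · 13³ · 43 · 181 = 2051910120

2051910120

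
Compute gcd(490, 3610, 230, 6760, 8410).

490 = 2 · 5 · 7²; 3610 = 2 · 5 · 19²; 230 = 2 · 5 · 23; 6760 = 2³ · 5 · 13²; 8410 = 2 · 5 · 29²
gcd takes min exponent of each prime: 2 · 5 = 10

10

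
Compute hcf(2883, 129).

2883 = 3 · 31²
129 = 3 · 43
Common: 3 = 3

3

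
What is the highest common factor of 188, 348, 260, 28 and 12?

gcd(188, 348): 348 = 1·188 + 160; 188 = 1·160 + 28; 160 = 5·28 + 20; 28 = 1·20 + 8; 20 = 2·8 + 4; 8 = 2·4 + 0 → 4
gcd(4, 260): 260 = 65·4 + 0 → 4
gcd(4, 28): 28 = 7·4 + 0 → 4
gcd(4, 12): 12 = 3·4 + 0 → 4

4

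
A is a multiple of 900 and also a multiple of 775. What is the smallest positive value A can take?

27900

900 = 2² · 3² · 5²; 775 = 5² · 31
max exponents: 2² · 3² · 5² · 31 = 27900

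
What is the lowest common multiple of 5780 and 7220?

gcd first: 7220 = 1·5780 + 1440; 5780 = 4·1440 + 20; 1440 = 72·20 + 0 → gcd = 20
lcm = 5780·7220/gcd = 41731600/20 = 2086580

2086580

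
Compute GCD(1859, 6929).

169

1859 = 11 · 13²
6929 = 13² · 41
Common: 13² = 169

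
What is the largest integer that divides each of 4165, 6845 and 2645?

5

gcd(4165, 6845): 6845 = 1·4165 + 2680; 4165 = 1·2680 + 1485; 2680 = 1·1485 + 1195; 1485 = 1·1195 + 290; 1195 = 4·290 + 35; 290 = 8·35 + 10; 35 = 3·10 + 5; 10 = 2·5 + 0 → 5
gcd(5, 2645): 2645 = 529·5 + 0 → 5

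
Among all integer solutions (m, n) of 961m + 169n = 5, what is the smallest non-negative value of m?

86

Reduce mod 169: 961m ≡ 5 (mod 169). With g = gcd(961, 169) = 1 dividing 5, divide through: 961m ≡ 5 (mod 169).
Since gcd(961, 169) = 1, m ≡ 5·(961)⁻¹ ≡ 86 (mod 169). Smallest non-negative: 86.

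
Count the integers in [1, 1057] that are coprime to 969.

969 = 3·17·19. Inclusion–exclusion on these primes:
1057 − ⌊1057/3⌋ − ⌊1057/17⌋ − ⌊1057/19⌋ + ⌊1057/51⌋ + ⌊1057/57⌋ + ⌊1057/323⌋ − ⌊1057/969⌋ = 628

628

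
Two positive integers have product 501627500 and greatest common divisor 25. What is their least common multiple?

For any two positive integers, gcd × lcm equals their product. Hence lcm = 501627500 / 25 = 20065100.

20065100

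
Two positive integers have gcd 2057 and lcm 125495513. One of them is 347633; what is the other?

742577

Using pq = gcd(p,q)·lcm(p,q) = 2057·125495513 = 258144270241, we get q = 258144270241/347633 = 742577.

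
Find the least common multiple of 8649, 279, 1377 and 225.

33082425

lcm(8649, 279) = 8649·279/gcd = 2413071/279 = 8649
lcm(8649, 1377) = 8649·1377/gcd = 11909673/9 = 1323297
lcm(1323297, 225) = 1323297·225/gcd = 297741825/9 = 33082425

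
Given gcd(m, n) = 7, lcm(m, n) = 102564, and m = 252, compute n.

2849

Using mn = gcd(m,n)·lcm(m,n) = 7·102564 = 717948, we get n = 717948/252 = 2849.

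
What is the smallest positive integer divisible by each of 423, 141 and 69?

lcm(423, 141) = 423·141/gcd = 59643/141 = 423
lcm(423, 69) = 423·69/gcd = 29187/3 = 9729

9729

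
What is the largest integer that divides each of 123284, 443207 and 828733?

17

123284 = 2² · 7² · 17 · 37; 443207 = 17 · 29² · 31; 828733 = 17 · 29 · 41²
gcd takes min exponent of each prime: 17 = 17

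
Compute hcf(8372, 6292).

52

8372 = 2² · 7 · 13 · 23
6292 = 2² · 11² · 13
Common: 2² · 13 = 52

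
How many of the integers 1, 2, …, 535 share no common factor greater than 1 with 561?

306

Prime factors of 561: 3, 11, 17. Count integers ≤ 535 divisible by none of them.
By inclusion–exclusion: 535 − ⌊535/3⌋ − ⌊535/11⌋ − ⌊535/17⌋ + ⌊535/33⌋ + ⌊535/51⌋ + ⌊535/187⌋ − ⌊535/561⌋ = 306.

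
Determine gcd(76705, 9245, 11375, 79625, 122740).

5

76705 = 5 · 23² · 29; 9245 = 5 · 43²; 11375 = 5³ · 7 · 13; 79625 = 5³ · 7² · 13; 122740 = 2² · 5 · 17 · 19²
gcd takes min exponent of each prime: 5 = 5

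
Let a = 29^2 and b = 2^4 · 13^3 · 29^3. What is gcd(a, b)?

min exponent per shared prime: 29^2 = 841

841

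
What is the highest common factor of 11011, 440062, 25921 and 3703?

7

11011 = 7 · 11² · 13; 440062 = 2 · 7 · 17 · 43²; 25921 = 7² · 23²; 3703 = 7 · 23²
gcd takes min exponent of each prime: 7 = 7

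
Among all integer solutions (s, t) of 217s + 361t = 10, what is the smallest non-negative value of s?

gcd(217, 361) = 1 (Euclid: 361 = 1·217 + 144; 217 = 1·144 + 73; 144 = 1·73 + 71; 73 = 1·71 + 2; 71 = 35·2 + 1; 2 = 2·1 + 0), and 1 | 10.
Extended Euclid: 217·(-178) + 361·(107) = 1. Scale by 10: s₀ = -1780.
General solution s = s₀ + 361k; reducing mod 361 gives s = 25 (and t = -15).

25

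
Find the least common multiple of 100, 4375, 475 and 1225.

2327500

100 = 2² · 5²; 4375 = 5⁴ · 7; 475 = 5² · 19; 1225 = 5² · 7²
lcm takes max exponent of each prime: 2² · 5⁴ · 7² · 19 = 2327500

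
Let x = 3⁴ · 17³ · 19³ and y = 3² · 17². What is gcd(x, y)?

2601

min exponent per shared prime: 3² · 17² = 2601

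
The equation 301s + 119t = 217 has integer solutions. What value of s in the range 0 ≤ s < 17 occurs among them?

Reduce mod 119: 301s ≡ 217 (mod 119). With g = gcd(301, 119) = 7 dividing 217, divide through: 43s ≡ 31 (mod 17).
Since gcd(43, 17) = 1, s ≡ 31·(43)⁻¹ ≡ 11 (mod 17). Smallest non-negative: 11.

11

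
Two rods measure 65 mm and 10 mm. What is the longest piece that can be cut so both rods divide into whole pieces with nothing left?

65 = 5 · 13
10 = 2 · 5
Common: 5 = 5

5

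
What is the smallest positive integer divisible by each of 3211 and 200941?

gcd first: 200941 = 62·3211 + 1859; 3211 = 1·1859 + 1352; 1859 = 1·1352 + 507; 1352 = 2·507 + 338; 507 = 1·338 + 169; 338 = 2·169 + 0 → gcd = 169
lcm = 3211·200941/gcd = 645221551/169 = 3817879

3817879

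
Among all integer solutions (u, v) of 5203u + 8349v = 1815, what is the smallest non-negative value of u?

18

Euclid: 8349 = 1·5203 + 3146; 5203 = 1·3146 + 2057; 3146 = 1·2057 + 1089; 2057 = 1·1089 + 968; 1089 = 1·968 + 121; 968 = 8·121 + 0 → gcd = 121; 1815 = 121·15.
Back-substitution yields 5203·(-8) + 8349·(5) = 121, so one solution is u = -8·15 = -120, v = 5·15 = 75.
Solutions in u differ by 8349/121 = 69; the one in [0, 69) is -120 mod 69 = 18.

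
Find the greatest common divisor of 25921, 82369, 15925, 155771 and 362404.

25921 = 7² · 23²; 82369 = 7² · 41²; 15925 = 5² · 7² · 13; 155771 = 7² · 11 · 17²; 362404 = 2² · 7² · 43²
gcd takes min exponent of each prime: 7² = 49

49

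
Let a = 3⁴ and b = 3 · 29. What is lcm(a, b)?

2349

max exponent per prime: 3⁴ · 29 = 2349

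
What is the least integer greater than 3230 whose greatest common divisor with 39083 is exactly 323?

3876

Multiples of 323 above 3230: 323·11, 323·12, … . Need the cofactor coprime to 39083/323 = 121.
Checking s = 11, 12, … the first with gcd(s, 121) = 1 is s = 12, giving 3876.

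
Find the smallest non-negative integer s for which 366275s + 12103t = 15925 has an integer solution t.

5

Reduce mod 12103: 366275s ≡ 15925 (mod 12103). With g = gcd(366275, 12103) = 637 dividing 15925, divide through: 575s ≡ 25 (mod 19).
Since gcd(575, 19) = 1, s ≡ 25·(575)⁻¹ ≡ 5 (mod 19). Smallest non-negative: 5.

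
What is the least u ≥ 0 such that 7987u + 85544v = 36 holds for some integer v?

Reduce mod 85544: 7987u ≡ 36 (mod 85544). With g = gcd(7987, 85544) = 1 dividing 36, divide through: 7987u ≡ 36 (mod 85544).
Since gcd(7987, 85544) = 1, u ≡ 36·(7987)⁻¹ ≡ 51260 (mod 85544). Smallest non-negative: 51260.

51260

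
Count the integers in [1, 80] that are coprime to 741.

47

741 = 3·13·19. Inclusion–exclusion on these primes:
80 − ⌊80/3⌋ − ⌊80/13⌋ − ⌊80/19⌋ + ⌊80/39⌋ + ⌊80/57⌋ + ⌊80/247⌋ − ⌊80/741⌋ = 47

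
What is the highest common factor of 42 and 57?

42 = 2 · 3 · 7
57 = 3 · 19
Common: 3 = 3

3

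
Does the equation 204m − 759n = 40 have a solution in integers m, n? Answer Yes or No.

By Bézout, 204m − 759n = 40 has integer solutions iff gcd(204, 759) | 40.
Euclid: 759 = 3·204 + 147; 204 = 1·147 + 57; 147 = 2·57 + 33; 57 = 1·33 + 24; 33 = 1·24 + 9; 24 = 2·9 + 6; 9 = 1·6 + 3; 6 = 2·3 + 0. gcd = 3; 40 mod 3 = 1. No.

No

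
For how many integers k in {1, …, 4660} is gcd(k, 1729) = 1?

3494

Prime factors of 1729: 7, 13, 19. Count integers ≤ 4660 divisible by none of them.
By inclusion–exclusion: 4660 − ⌊4660/7⌋ − ⌊4660/13⌋ − ⌊4660/19⌋ + ⌊4660/91⌋ + ⌊4660/133⌋ + ⌊4660/247⌋ − ⌊4660/1729⌋ = 3494.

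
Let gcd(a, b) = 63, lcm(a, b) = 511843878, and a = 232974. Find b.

138411

Using ab = gcd(a,b)·lcm(a,b) = 63·511843878 = 32246164314, we get b = 32246164314/232974 = 138411.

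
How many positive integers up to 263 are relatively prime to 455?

167

455 = 5·7·13. Inclusion–exclusion on these primes:
263 − ⌊263/5⌋ − ⌊263/7⌋ − ⌊263/13⌋ + ⌊263/35⌋ + ⌊263/65⌋ + ⌊263/91⌋ − ⌊263/455⌋ = 167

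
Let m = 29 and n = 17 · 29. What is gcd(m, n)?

min exponent per shared prime: 29 = 29

29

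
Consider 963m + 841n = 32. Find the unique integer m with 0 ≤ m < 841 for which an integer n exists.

Euclid: 963 = 1·841 + 122; 841 = 6·122 + 109; 122 = 1·109 + 13; 109 = 8·13 + 5; 13 = 2·5 + 3; 5 = 1·3 + 2; 3 = 1·2 + 1; 2 = 2·1 + 0 → gcd = 1; 32 = 1·32.
Back-substitution yields 963·(324) + 841·(-371) = 1, so one solution is m = 324·32 = 10368, n = -371·32 = -11872.
Solutions in m differ by 841/1 = 841; the one in [0, 841) is 10368 mod 841 = 276.

276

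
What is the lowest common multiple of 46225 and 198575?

gcd first: 198575 = 4·46225 + 13675; 46225 = 3·13675 + 5200; 13675 = 2·5200 + 3275; 5200 = 1·3275 + 1925; 3275 = 1·1925 + 1350; 1925 = 1·1350 + 575; 1350 = 2·575 + 200; 575 = 2·200 + 175; 200 = 1·175 + 25; 175 = 7·25 + 0 → gcd = 25
lcm = 46225·198575/gcd = 9179129375/25 = 367165175

367165175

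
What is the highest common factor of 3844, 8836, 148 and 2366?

3844 = 2² · 31²; 8836 = 2² · 47²; 148 = 2² · 37; 2366 = 2 · 7 · 13²
gcd takes min exponent of each prime: 2 = 2

2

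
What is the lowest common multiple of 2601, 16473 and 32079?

1828503

2601 = 3² · 17²; 16473 = 3 · 17² · 19; 32079 = 3 · 17² · 37
lcm takes max exponent of each prime: 3² · 17² · 19 · 37 = 1828503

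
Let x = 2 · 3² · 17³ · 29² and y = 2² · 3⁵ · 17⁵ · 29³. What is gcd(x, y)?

min exponent per shared prime: 2 · 3² · 17³ · 29² = 74372994

74372994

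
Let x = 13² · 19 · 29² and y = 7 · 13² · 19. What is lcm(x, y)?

18903157

max exponent per prime: 7 · 13² · 19 · 29² = 18903157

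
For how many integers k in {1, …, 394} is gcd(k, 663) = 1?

663 = 3·13·17. Inclusion–exclusion on these primes:
394 − ⌊394/3⌋ − ⌊394/13⌋ − ⌊394/17⌋ + ⌊394/39⌋ + ⌊394/51⌋ + ⌊394/221⌋ − ⌊394/663⌋ = 228

228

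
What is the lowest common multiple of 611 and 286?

13442

611 = 13 · 47; 286 = 2 · 11 · 13
max exponents: 2 · 11 · 13 · 47 = 13442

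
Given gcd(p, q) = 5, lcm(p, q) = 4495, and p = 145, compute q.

155

Using pq = gcd(p,q)·lcm(p,q) = 5·4495 = 22475, we get q = 22475/145 = 155.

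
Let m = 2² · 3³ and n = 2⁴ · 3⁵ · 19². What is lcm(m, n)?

1403568

max exponent per prime: 2⁴ · 3⁵ · 19² = 1403568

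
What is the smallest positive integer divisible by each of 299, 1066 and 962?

907166

299 = 13 · 23; 1066 = 2 · 13 · 41; 962 = 2 · 13 · 37
lcm takes max exponent of each prime: 2 · 13 · 23 · 37 · 41 = 907166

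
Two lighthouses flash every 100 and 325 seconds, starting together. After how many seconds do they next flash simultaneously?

1300

100 = 2² · 5²; 325 = 5² · 13
max exponents: 2² · 5² · 13 = 1300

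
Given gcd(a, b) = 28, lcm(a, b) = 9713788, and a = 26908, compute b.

10108

Using ab = gcd(a,b)·lcm(a,b) = 28·9713788 = 271986064, we get b = 271986064/26908 = 10108.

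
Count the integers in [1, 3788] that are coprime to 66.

Prime factors of 66: 2, 3, 11. Count integers ≤ 3788 divisible by none of them.
By inclusion–exclusion: 3788 − ⌊3788/2⌋ − ⌊3788/3⌋ − ⌊3788/11⌋ + ⌊3788/6⌋ + ⌊3788/22⌋ + ⌊3788/33⌋ − ⌊3788/66⌋ = 1148.

1148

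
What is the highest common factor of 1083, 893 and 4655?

1083 = 3 · 19²; 893 = 19 · 47; 4655 = 5 · 7² · 19
gcd takes min exponent of each prime: 19 = 19

19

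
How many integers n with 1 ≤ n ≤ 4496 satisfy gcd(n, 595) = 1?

2901

Prime factors of 595: 5, 7, 17. Count integers ≤ 4496 divisible by none of them.
By inclusion–exclusion: 4496 − ⌊4496/5⌋ − ⌊4496/7⌋ − ⌊4496/17⌋ + ⌊4496/35⌋ + ⌊4496/85⌋ + ⌊4496/119⌋ − ⌊4496/595⌋ = 2901.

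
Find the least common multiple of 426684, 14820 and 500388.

593877991980

426684 = 2² · 3 · 31² · 37; 14820 = 2² · 3 · 5 · 13 · 19; 500388 = 2² · 3 · 7² · 23 · 37
lcm takes max exponent of each prime: 2² · 3 · 5 · 7² · 13 · 19 · 23 · 31² · 37 = 593877991980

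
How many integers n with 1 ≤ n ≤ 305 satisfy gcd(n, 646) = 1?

136

646 = 2·17·19. Inclusion–exclusion on these primes:
305 − ⌊305/2⌋ − ⌊305/17⌋ − ⌊305/19⌋ + ⌊305/34⌋ + ⌊305/38⌋ + ⌊305/323⌋ − ⌊305/646⌋ = 136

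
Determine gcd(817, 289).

Euclid: 817 = 2·289 + 239; 289 = 1·239 + 50; 239 = 4·50 + 39; 50 = 1·39 + 11; 39 = 3·11 + 6; 11 = 1·6 + 5; 6 = 1·5 + 1; 5 = 5·1 + 0. Last nonzero remainder: 1.

1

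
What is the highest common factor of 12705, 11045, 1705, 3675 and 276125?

5

gcd(12705, 11045): 12705 = 1·11045 + 1660; 11045 = 6·1660 + 1085; 1660 = 1·1085 + 575; 1085 = 1·575 + 510; 575 = 1·510 + 65; 510 = 7·65 + 55; 65 = 1·55 + 10; 55 = 5·10 + 5; 10 = 2·5 + 0 → 5
gcd(5, 1705): 1705 = 341·5 + 0 → 5
gcd(5, 3675): 3675 = 735·5 + 0 → 5
gcd(5, 276125): 276125 = 55225·5 + 0 → 5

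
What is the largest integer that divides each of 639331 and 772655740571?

3971

Euclid: 772655740571 = 1208537·639331 + 571824; 639331 = 1·571824 + 67507; 571824 = 8·67507 + 31768; 67507 = 2·31768 + 3971; 31768 = 8·3971 + 0. Last nonzero remainder: 3971.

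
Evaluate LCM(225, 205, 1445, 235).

125303175

lcm(225, 205) = 225·205/gcd = 46125/5 = 9225
lcm(9225, 1445) = 9225·1445/gcd = 13330125/5 = 2666025
lcm(2666025, 235) = 2666025·235/gcd = 626515875/5 = 125303175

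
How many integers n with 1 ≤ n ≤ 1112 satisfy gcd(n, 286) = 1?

Prime factors of 286: 2, 11, 13. Count integers ≤ 1112 divisible by none of them.
By inclusion–exclusion: 1112 − ⌊1112/2⌋ − ⌊1112/11⌋ − ⌊1112/13⌋ + ⌊1112/22⌋ + ⌊1112/26⌋ + ⌊1112/143⌋ − ⌊1112/286⌋ = 466.

466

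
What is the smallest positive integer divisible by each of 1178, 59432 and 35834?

75538072

lcm(1178, 59432) = 1178·59432/gcd = 70010896/38 = 1842392
lcm(1842392, 35834) = 1842392·35834/gcd = 66020274928/874 = 75538072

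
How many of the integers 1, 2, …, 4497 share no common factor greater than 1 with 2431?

Prime factors of 2431: 11, 13, 17. Count integers ≤ 4497 divisible by none of them.
By inclusion–exclusion: 4497 − ⌊4497/11⌋ − ⌊4497/13⌋ − ⌊4497/17⌋ + ⌊4497/143⌋ + ⌊4497/187⌋ + ⌊4497/221⌋ − ⌊4497/2431⌋ = 3554.

3554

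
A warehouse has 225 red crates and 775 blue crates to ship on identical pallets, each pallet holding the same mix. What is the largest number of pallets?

225 = 3² · 5²
775 = 5² · 31
Common: 5² = 25

25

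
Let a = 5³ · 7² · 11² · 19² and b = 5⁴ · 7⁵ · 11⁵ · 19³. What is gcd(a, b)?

min exponent per shared prime: 5³ · 7² · 11² · 19² = 267546125

267546125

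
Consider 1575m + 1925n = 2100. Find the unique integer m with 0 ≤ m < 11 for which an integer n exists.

gcd(1575, 1925) = 175 (Euclid: 1925 = 1·1575 + 350; 1575 = 4·350 + 175; 350 = 2·175 + 0), and 175 | 2100.
Extended Euclid: 1575·(5) + 1925·(-4) = 175. Scale by 12: m₀ = 60.
General solution m = m₀ + 11t; reducing mod 11 gives m = 5 (and n = -3).

5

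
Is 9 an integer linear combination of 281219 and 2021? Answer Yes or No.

gcd(281219, 2021): 281219 = 139·2021 + 300; 2021 = 6·300 + 221; 300 = 1·221 + 79; 221 = 2·79 + 63; 79 = 1·63 + 16; 63 = 3·16 + 15; 16 = 1·15 + 1; 15 = 15·1 + 0 → 1
1 divides 9, so a solution exists.

Yes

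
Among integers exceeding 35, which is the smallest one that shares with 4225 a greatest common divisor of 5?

40

4225 = 5·845. Any m with gcd(m, 4225) = 5 is a multiple of 5, say 5s, with s coprime to 845.
Need s > 35/5, so s ≥ 8. First s ≥ 8 with gcd(s, 845) = 1 is s = 8. Thus m = 5·8 = 40.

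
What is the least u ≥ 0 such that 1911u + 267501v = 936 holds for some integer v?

Euclid: 267501 = 139·1911 + 1872; 1911 = 1·1872 + 39; 1872 = 48·39 + 0 → gcd = 39; 936 = 39·24.
Back-substitution yields 1911·(140) + 267501·(-1) = 39, so one solution is u = 140·24 = 3360, v = -1·24 = -24.
Solutions in u differ by 267501/39 = 6859; the one in [0, 6859) is 3360 mod 6859 = 3360.

3360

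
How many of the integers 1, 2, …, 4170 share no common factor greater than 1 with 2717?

3315

2717 = 11·13·19. Inclusion–exclusion on these primes:
4170 − ⌊4170/11⌋ − ⌊4170/13⌋ − ⌊4170/19⌋ + ⌊4170/143⌋ + ⌊4170/209⌋ + ⌊4170/247⌋ − ⌊4170/2717⌋ = 3315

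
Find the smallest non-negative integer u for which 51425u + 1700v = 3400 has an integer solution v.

0

gcd(51425, 1700) = 425 (Euclid: 51425 = 30·1700 + 425; 1700 = 4·425 + 0), and 425 | 3400.
Extended Euclid: 51425·(1) + 1700·(-30) = 425. Scale by 8: u₀ = 8.
General solution u = u₀ + 4t; reducing mod 4 gives u = 0 (and v = 2).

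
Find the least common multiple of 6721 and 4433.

208351

6721 = 11 · 13 · 47; 4433 = 11 · 13 · 31
max exponents: 11 · 13 · 31 · 47 = 208351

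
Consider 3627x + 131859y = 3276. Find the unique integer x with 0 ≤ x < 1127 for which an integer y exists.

728

gcd(3627, 131859) = 117 (Euclid: 131859 = 36·3627 + 1287; 3627 = 2·1287 + 1053; 1287 = 1·1053 + 234; 1053 = 4·234 + 117; 234 = 2·117 + 0), and 117 | 3276.
Extended Euclid: 3627·(509) + 131859·(-14) = 117. Scale by 28: x₀ = 14252.
General solution x = x₀ + 1127t; reducing mod 1127 gives x = 728 (and y = -20).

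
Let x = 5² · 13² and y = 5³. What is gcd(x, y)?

25

min exponent per shared prime: 5² = 25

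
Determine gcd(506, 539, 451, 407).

gcd(506, 539): 539 = 1·506 + 33; 506 = 15·33 + 11; 33 = 3·11 + 0 → 11
gcd(11, 451): 451 = 41·11 + 0 → 11
gcd(11, 407): 407 = 37·11 + 0 → 11

11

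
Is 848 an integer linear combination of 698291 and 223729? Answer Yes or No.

gcd(698291, 223729): 698291 = 3·223729 + 27104; 223729 = 8·27104 + 6897; 27104 = 3·6897 + 6413; 6897 = 1·6413 + 484; 6413 = 13·484 + 121; 484 = 4·121 + 0 → 121
121 does not divide 848, so a solution does not exist.

No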